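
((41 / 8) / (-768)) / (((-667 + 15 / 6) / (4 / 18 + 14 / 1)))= 41 / 287064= 0.00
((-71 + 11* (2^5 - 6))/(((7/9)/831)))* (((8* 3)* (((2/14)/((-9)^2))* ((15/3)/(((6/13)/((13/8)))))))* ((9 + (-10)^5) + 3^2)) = -2515745834225/147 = -17113917239.63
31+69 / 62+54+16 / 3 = 17009 / 186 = 91.45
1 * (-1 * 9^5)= -59049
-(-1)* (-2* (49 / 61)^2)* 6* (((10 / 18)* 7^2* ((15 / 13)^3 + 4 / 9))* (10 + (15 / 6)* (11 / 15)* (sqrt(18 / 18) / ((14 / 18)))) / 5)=-227741539186 / 220725999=-1031.78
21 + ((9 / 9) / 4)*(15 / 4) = 351 / 16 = 21.94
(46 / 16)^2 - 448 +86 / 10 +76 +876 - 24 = 158997 / 320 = 496.87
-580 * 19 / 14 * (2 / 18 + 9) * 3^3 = -1355460 / 7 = -193637.14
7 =7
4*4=16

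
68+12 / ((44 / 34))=850 / 11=77.27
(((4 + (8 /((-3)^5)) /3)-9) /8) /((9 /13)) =-47489 /52488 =-0.90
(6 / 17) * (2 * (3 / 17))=36 / 289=0.12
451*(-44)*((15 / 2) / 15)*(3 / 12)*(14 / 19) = -34727 / 19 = -1827.74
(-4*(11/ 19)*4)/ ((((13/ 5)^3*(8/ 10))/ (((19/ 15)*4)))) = -22000/ 6591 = -3.34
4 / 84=1 / 21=0.05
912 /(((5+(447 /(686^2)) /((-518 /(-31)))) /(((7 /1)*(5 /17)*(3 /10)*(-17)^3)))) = -674621179065792 /1218857497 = -553486.51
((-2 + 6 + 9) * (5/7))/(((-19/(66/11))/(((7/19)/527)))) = -390/190247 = -0.00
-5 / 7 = -0.71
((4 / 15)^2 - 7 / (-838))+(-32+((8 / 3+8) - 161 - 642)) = -155413067 / 188550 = -824.25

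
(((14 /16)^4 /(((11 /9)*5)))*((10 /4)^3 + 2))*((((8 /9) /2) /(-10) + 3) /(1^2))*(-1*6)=-135077859 /4505600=-29.98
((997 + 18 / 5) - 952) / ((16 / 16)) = 243 / 5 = 48.60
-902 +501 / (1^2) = -401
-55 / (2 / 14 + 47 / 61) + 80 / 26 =-4457 / 78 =-57.14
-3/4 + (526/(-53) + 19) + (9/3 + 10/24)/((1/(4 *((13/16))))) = 49429/2544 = 19.43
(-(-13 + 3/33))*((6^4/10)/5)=334.60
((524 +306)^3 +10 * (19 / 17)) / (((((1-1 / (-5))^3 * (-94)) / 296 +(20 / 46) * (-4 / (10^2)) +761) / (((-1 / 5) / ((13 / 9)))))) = -620403201801750 / 5958981457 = -104112.29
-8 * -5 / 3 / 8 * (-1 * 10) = -50 / 3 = -16.67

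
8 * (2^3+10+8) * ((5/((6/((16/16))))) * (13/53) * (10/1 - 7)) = 127.55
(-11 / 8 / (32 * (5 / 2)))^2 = 121 / 409600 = 0.00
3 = 3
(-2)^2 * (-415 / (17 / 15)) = -24900 / 17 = -1464.71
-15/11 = -1.36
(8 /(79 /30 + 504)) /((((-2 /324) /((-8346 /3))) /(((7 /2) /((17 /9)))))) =3407171040 /258383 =13186.51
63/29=2.17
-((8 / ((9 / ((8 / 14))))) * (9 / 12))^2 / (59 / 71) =-4544 / 26019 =-0.17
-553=-553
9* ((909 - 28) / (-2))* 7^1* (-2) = 55503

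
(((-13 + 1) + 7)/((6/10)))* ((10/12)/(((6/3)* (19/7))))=-875/684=-1.28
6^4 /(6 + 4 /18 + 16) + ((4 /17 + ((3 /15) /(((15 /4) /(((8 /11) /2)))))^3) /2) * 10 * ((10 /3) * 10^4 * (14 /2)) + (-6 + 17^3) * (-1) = 12356174997421 /45819675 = 269669.63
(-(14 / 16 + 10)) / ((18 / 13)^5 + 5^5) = -32302491 / 9297441544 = -0.00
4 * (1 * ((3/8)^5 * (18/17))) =2187/69632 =0.03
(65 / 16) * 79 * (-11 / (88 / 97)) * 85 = -42338075 / 128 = -330766.21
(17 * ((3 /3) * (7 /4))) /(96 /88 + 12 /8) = 1309 /114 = 11.48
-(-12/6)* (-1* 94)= -188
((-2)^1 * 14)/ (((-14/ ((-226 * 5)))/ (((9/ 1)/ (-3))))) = 6780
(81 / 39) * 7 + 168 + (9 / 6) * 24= 2841 / 13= 218.54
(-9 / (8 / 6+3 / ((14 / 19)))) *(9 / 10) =-1701 / 1135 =-1.50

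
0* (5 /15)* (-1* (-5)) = 0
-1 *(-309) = 309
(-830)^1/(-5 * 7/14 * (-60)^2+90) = 83/891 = 0.09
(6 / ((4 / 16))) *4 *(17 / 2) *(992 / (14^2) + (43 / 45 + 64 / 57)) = 81358736 / 13965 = 5825.90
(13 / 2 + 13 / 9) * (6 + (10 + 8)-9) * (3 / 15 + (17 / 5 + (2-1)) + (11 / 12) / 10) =80509 / 144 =559.09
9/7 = 1.29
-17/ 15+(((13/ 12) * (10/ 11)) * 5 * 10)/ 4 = 2459/ 220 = 11.18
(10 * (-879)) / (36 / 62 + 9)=-90830 / 99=-917.47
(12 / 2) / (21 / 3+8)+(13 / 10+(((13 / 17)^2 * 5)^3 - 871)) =-203794376067 / 241375690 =-844.30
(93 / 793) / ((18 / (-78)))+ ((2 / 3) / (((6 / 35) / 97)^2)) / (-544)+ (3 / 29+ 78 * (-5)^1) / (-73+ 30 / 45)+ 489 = 1144807146295 / 11276653248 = 101.52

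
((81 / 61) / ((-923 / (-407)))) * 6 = 197802 / 56303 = 3.51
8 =8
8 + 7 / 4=39 / 4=9.75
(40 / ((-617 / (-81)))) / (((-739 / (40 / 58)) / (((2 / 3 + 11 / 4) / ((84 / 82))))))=-1512900 / 92560489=-0.02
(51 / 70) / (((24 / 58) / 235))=23171 / 56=413.77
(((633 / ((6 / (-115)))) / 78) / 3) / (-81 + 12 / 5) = 121325 / 183924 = 0.66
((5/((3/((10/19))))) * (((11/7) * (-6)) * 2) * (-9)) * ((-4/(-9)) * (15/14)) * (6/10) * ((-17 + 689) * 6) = 22809600/133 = 171500.75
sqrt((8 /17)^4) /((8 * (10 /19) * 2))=38 /1445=0.03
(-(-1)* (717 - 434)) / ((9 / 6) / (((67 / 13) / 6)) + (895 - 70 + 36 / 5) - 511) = 94805 / 108187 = 0.88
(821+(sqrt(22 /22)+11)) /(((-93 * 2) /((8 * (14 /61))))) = -8.22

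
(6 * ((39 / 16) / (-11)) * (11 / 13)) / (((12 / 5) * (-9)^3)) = 5 / 7776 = 0.00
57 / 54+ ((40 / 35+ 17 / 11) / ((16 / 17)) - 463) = -5090369 / 11088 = -459.09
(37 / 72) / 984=37 / 70848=0.00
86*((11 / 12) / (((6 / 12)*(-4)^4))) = 473 / 768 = 0.62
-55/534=-0.10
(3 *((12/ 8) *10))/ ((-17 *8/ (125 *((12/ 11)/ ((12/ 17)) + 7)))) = -264375/ 748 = -353.44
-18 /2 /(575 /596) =-5364 /575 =-9.33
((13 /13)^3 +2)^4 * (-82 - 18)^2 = 810000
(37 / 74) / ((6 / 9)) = 3 / 4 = 0.75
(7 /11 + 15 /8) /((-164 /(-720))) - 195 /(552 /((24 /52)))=450705 /41492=10.86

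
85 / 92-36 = -3227 / 92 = -35.08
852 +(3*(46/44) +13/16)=150647/176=855.95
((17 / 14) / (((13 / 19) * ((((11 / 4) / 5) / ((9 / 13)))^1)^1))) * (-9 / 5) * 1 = -52326 / 13013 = -4.02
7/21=1/3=0.33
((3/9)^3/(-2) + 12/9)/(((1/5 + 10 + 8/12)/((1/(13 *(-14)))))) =-355/533988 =-0.00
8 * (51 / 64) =51 / 8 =6.38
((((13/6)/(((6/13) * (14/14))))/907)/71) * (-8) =-338/579573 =-0.00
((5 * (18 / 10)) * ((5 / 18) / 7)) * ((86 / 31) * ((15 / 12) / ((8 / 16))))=1075 / 434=2.48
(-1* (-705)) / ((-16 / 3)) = -2115 / 16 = -132.19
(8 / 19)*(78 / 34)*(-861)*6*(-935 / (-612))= -2462460 / 323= -7623.72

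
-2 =-2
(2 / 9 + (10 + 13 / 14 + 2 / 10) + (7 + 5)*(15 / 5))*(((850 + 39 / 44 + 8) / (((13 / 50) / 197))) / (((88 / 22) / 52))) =123381463465 / 308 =400589167.09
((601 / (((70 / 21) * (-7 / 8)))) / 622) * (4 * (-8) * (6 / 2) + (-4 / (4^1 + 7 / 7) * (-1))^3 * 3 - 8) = 46185648 / 1360625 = 33.94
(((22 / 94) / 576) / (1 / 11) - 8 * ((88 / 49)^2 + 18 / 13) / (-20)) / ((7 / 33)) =17181260855 / 1971662784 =8.71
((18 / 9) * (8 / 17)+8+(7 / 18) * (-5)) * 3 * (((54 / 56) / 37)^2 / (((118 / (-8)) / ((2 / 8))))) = -520263 / 2153031776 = -0.00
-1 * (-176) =176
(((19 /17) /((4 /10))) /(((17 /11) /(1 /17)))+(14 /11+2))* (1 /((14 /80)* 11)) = 7304620 /4161311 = 1.76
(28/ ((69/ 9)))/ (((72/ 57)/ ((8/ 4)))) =133/ 23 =5.78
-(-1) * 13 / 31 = 13 / 31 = 0.42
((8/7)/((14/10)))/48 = 5/294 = 0.02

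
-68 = -68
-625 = -625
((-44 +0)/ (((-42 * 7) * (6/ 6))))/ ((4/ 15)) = 55/ 98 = 0.56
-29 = -29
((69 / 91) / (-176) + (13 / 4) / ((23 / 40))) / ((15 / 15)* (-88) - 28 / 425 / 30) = -13263142875 / 206659605152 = -0.06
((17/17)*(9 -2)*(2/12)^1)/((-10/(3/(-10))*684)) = 7/136800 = 0.00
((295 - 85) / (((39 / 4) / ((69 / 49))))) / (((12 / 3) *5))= 138 / 91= 1.52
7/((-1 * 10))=-7/10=-0.70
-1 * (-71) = 71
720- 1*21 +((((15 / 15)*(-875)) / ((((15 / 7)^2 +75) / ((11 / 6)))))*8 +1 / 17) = 1069723 / 1989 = 537.82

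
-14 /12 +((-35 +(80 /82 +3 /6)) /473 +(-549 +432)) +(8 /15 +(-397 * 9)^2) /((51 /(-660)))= -163401219844370 /989043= -165211441.61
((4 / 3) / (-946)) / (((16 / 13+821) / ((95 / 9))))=-2470 / 136509219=-0.00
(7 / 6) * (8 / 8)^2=1.17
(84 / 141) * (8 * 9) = 2016 / 47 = 42.89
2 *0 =0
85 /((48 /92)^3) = 1034195 /1728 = 598.49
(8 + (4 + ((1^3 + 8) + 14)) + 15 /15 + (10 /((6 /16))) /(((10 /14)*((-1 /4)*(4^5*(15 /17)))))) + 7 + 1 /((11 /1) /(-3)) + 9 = 408371 /7920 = 51.56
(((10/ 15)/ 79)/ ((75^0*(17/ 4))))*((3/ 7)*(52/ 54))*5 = 1040/ 253827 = 0.00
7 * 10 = 70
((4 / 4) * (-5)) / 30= -1 / 6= -0.17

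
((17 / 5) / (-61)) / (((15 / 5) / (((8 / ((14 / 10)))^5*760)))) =-264601600000 / 3075681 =-86030.25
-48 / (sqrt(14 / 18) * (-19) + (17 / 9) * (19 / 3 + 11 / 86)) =3158551584 / 710766131 + 1639071936 * sqrt(7) / 710766131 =10.55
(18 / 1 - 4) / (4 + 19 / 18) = 36 / 13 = 2.77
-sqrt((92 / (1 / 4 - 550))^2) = -368 / 2199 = -0.17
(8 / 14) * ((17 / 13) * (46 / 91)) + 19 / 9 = 185491 / 74529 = 2.49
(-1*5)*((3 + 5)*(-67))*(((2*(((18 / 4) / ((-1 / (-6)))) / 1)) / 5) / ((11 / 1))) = 28944 / 11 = 2631.27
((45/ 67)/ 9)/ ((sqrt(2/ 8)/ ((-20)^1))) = -200/ 67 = -2.99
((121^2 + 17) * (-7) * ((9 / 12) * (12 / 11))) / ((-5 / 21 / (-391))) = -7582480794 / 55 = -137863287.16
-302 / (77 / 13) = -3926 / 77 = -50.99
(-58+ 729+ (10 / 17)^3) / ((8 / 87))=7299.34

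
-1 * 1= -1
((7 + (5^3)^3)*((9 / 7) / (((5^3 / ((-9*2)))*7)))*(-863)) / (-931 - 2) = -91019857464 / 1904875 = -47782.59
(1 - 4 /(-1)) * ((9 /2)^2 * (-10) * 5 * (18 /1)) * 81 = -7381125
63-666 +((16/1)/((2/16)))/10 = -2951/5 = -590.20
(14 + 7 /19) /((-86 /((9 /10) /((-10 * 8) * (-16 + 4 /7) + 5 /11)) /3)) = -567567 /1553525500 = -0.00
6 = 6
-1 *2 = -2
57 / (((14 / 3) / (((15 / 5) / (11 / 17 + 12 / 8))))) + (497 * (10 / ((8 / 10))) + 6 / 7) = 6367493 / 1022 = 6230.42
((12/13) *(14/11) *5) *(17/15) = 952/143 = 6.66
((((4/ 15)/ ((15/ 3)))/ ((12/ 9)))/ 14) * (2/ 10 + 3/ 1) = 8/ 875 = 0.01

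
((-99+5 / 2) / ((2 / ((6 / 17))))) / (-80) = 0.21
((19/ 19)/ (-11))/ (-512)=1/ 5632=0.00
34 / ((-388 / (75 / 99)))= -425 / 6402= -0.07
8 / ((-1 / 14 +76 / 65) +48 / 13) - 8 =-27592 / 4359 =-6.33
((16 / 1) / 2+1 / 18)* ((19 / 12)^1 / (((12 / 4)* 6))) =2755 / 3888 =0.71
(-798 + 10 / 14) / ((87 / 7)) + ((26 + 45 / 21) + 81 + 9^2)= 76730 / 609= 125.99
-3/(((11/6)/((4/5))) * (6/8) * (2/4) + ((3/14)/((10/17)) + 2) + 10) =-6720/29621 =-0.23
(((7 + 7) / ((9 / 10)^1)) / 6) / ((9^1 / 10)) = 2.88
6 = 6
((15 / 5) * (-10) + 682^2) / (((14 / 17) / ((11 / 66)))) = 564757 / 6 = 94126.17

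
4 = 4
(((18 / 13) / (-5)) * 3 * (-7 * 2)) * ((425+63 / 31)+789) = 28498932 / 2015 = 14143.39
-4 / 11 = -0.36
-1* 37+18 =-19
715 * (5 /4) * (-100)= -89375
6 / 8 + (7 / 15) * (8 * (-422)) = -94483 / 60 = -1574.72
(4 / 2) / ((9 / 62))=124 / 9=13.78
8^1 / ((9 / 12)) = 32 / 3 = 10.67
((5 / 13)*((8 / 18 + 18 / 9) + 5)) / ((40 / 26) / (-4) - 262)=-335 / 30699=-0.01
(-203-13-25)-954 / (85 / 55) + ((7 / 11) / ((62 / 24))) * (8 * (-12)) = -5112619 / 5797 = -881.94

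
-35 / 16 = -2.19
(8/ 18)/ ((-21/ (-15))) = 20/ 63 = 0.32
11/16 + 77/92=561/368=1.52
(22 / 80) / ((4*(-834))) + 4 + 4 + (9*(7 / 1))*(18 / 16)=10525069 / 133440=78.87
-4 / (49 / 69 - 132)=276 / 9059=0.03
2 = 2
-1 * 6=-6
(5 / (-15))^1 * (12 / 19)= -4 / 19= -0.21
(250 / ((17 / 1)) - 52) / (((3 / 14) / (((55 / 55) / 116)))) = -2219 / 1479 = -1.50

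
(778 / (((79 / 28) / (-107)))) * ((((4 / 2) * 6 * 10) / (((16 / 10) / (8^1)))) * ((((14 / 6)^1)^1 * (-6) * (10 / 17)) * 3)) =587383776000 / 1343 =437366921.82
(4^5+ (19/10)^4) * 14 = 72592247/5000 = 14518.45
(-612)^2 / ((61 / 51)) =19101744 / 61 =313143.34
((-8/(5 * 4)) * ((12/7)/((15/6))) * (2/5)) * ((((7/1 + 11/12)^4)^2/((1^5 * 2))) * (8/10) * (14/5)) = -2122945380125/1119744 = -1895920.30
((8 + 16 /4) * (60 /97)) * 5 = 3600 /97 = 37.11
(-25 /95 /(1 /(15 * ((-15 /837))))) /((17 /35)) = 4375 /30039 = 0.15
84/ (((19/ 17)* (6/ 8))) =1904/ 19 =100.21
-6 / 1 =-6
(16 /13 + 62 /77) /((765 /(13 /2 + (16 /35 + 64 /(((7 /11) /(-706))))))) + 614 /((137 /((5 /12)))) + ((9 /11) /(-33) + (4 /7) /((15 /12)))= -15077658665863 /80780549850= -186.65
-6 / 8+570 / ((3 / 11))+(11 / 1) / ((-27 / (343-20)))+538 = 269531 / 108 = 2495.66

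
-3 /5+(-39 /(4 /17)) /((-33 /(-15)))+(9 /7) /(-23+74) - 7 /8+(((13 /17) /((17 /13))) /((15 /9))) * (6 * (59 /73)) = -4879205953 /64978760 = -75.09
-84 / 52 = -21 / 13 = -1.62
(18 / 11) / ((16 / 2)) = 9 / 44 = 0.20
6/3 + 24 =26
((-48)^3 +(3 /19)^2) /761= -39923703 /274721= -145.32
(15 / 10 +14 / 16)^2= 361 / 64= 5.64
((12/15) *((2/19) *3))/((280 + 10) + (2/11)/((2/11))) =8/9215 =0.00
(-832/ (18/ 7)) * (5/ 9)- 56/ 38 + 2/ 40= -5576621/ 30780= -181.18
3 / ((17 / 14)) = 42 / 17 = 2.47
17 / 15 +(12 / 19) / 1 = 1.76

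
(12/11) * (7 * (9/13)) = 756/143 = 5.29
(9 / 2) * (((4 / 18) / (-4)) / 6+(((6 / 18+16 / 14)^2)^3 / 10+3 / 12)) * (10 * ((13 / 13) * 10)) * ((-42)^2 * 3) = 21879553520 / 7203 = 3037561.23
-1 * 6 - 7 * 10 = -76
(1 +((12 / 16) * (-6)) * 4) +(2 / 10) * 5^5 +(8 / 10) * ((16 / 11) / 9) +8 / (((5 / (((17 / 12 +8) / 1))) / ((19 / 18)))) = 926689 / 1485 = 624.03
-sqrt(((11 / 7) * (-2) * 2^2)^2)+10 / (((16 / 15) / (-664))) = -43663 / 7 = -6237.57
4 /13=0.31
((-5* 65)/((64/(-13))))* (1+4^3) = 274625/64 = 4291.02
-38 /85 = -0.45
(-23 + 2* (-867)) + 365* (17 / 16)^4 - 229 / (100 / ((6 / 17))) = -36003686091 / 27852800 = -1292.64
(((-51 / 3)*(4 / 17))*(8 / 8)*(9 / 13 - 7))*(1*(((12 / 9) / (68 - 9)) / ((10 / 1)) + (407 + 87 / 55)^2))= 29317745352784 / 6960525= 4212002.02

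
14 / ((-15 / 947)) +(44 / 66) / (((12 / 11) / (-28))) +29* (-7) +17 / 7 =-346988 / 315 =-1101.55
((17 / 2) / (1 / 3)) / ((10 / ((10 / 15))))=17 / 10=1.70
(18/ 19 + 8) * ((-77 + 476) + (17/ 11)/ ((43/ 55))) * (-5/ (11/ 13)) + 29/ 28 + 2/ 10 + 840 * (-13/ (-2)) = -19802156449/ 1258180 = -15738.73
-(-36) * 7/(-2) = -126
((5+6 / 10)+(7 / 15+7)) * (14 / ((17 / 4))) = 10976 / 255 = 43.04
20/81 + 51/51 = 101/81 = 1.25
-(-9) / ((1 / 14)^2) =1764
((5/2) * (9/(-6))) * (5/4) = -75/16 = -4.69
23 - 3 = 20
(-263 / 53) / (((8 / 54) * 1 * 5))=-7101 / 1060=-6.70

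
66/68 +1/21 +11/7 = 1849/714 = 2.59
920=920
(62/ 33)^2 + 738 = 807526/ 1089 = 741.53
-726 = -726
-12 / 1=-12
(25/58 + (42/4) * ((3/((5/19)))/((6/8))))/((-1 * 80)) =-46409/23200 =-2.00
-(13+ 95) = -108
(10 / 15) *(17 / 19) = 34 / 57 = 0.60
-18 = -18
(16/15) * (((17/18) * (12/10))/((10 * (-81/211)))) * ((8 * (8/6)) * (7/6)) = -3213952/820125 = -3.92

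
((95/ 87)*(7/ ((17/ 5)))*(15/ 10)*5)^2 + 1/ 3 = 830144071/ 2916588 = 284.63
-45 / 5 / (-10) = 9 / 10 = 0.90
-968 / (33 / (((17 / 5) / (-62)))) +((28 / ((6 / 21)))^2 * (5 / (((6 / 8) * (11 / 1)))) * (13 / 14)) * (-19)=-175087324 / 1705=-102690.51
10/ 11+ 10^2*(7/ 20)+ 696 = 8051/ 11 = 731.91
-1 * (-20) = 20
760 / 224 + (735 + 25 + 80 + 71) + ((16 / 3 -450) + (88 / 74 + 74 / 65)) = 472.05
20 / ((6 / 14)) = 140 / 3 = 46.67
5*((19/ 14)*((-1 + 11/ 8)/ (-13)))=-285/ 1456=-0.20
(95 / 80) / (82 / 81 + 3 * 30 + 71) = 1539 / 209968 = 0.01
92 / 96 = 23 / 24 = 0.96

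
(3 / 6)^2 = 1 / 4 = 0.25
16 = 16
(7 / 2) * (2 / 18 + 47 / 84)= 169 / 72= 2.35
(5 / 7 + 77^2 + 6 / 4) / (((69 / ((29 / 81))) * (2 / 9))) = 802691 / 5796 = 138.49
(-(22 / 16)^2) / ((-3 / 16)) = 10.08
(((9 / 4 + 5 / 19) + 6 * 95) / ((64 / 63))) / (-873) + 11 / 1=4885311 / 471808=10.35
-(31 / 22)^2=-961 / 484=-1.99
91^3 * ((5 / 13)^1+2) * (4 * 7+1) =52112333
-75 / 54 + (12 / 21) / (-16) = -359 / 252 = -1.42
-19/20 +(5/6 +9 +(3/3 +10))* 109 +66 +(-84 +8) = 2259.88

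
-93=-93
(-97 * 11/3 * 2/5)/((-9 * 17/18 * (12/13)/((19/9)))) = 263549/6885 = 38.28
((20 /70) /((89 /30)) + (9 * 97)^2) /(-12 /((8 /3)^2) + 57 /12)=7596902832 /30527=248858.48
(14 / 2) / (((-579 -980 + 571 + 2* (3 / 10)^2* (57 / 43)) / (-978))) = 14718900 / 2123687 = 6.93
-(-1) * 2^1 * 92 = 184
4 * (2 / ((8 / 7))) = 7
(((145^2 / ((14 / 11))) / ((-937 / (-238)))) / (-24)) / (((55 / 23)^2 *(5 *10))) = -7563113 / 12368400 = -0.61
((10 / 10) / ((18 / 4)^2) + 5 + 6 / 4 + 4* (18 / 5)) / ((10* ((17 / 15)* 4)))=16969 / 36720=0.46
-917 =-917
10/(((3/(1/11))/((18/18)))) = 10/33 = 0.30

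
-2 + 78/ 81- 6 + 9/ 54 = -371/ 54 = -6.87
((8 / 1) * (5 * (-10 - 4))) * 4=-2240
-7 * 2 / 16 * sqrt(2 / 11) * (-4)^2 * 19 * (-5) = 1330 * sqrt(22) / 11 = 567.11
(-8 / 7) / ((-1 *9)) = 8 / 63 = 0.13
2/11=0.18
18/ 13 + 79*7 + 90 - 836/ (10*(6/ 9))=33734/ 65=518.98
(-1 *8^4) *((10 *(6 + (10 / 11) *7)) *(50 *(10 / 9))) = -2785280000 / 99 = -28134141.41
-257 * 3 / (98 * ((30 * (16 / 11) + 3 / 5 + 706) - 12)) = -0.01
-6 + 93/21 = -11/7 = -1.57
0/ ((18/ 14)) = 0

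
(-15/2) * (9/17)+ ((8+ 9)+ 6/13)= 5963/442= 13.49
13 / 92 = 0.14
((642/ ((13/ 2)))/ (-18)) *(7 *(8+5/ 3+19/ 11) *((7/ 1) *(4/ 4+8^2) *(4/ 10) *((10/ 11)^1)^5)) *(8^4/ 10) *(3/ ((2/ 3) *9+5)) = -322988933120000/ 58461513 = -5524813.10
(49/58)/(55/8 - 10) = -196/725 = -0.27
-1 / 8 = -0.12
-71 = -71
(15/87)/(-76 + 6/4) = -10/4321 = -0.00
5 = 5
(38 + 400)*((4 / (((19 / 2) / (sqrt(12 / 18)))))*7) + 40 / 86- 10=-410 / 43 + 8176*sqrt(6) / 19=1044.52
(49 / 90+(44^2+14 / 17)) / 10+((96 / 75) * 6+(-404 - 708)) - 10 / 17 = -13940923 / 15300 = -911.17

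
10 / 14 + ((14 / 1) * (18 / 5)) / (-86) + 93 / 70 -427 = -256177 / 602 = -425.54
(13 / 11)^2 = 169 / 121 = 1.40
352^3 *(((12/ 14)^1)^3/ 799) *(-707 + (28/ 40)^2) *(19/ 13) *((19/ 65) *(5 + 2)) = -8581223736999936/ 118152125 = -72628602.63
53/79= 0.67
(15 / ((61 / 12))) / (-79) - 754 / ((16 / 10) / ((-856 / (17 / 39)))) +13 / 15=1137203818949 / 1228845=925424.95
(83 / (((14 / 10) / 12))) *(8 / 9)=13280 / 21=632.38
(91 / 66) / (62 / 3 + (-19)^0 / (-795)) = 3445 / 51634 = 0.07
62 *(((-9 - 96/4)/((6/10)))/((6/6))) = -3410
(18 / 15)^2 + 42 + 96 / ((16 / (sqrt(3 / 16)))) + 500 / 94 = 51.36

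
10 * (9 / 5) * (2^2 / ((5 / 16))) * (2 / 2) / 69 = 384 / 115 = 3.34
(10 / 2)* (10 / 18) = 25 / 9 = 2.78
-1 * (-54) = 54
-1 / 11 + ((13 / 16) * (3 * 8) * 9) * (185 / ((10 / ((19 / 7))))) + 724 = 2937247 / 308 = 9536.52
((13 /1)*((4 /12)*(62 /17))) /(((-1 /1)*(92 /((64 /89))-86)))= -12896 /34221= -0.38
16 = 16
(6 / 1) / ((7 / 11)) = 66 / 7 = 9.43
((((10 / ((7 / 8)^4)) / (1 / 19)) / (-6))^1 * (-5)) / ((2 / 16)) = 15564800 / 7203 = 2160.88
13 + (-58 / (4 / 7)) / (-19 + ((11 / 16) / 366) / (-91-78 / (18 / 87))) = 955102031 / 52071563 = 18.34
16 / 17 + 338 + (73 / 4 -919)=-38203 / 68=-561.81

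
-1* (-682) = 682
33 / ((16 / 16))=33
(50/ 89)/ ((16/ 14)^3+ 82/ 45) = 0.17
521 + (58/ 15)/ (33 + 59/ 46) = 12326923/ 23655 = 521.11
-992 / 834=-496 / 417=-1.19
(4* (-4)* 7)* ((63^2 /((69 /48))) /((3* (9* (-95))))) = 263424 /2185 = 120.56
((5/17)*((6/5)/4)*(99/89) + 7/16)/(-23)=-12967/556784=-0.02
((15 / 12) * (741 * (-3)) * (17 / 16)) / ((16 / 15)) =-2767.90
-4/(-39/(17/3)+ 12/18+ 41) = -102/887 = -0.11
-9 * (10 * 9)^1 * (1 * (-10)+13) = -2430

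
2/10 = 1/5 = 0.20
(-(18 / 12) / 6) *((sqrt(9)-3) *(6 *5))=0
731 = 731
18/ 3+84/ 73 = 522/ 73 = 7.15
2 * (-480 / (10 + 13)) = -960 / 23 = -41.74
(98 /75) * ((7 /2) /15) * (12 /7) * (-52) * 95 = -193648 /75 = -2581.97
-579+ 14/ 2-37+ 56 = -553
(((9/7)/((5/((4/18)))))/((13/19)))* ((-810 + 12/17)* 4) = -2091216/7735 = -270.36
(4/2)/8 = 0.25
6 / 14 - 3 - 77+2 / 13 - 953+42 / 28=-187627 / 182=-1030.92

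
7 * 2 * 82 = 1148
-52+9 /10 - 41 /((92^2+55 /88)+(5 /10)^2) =-34607689 /677190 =-51.10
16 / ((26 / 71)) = 568 / 13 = 43.69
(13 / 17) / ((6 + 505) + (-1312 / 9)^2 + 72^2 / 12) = 1053 / 30561359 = 0.00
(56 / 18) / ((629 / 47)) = 1316 / 5661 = 0.23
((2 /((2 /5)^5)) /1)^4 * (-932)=-22220611572265625 /16384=-1356238499283.79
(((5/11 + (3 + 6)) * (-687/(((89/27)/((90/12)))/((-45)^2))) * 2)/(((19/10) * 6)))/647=-97660485000/12034847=-8114.81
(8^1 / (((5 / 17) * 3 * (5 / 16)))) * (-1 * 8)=-17408 / 75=-232.11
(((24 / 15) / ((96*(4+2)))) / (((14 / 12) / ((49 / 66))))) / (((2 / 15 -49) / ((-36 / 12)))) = 7 / 64504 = 0.00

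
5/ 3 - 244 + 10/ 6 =-722/ 3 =-240.67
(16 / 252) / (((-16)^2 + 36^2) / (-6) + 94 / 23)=-46 / 184443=-0.00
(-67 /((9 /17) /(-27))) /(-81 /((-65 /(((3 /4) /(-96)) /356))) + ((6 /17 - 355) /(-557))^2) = 907458005229335040 /107655096515879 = 8429.31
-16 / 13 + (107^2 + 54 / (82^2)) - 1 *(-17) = 501079555 / 43706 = 11464.78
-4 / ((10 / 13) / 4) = -104 / 5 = -20.80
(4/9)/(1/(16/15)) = 64/135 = 0.47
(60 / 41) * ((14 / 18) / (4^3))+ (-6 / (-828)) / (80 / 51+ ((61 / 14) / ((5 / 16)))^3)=596831912495 / 33553964839776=0.02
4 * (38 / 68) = 38 / 17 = 2.24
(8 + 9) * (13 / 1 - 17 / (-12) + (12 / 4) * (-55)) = -30719 / 12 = -2559.92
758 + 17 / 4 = 3049 / 4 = 762.25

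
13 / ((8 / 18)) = 117 / 4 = 29.25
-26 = -26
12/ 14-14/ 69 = 316/ 483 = 0.65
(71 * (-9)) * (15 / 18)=-1065 / 2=-532.50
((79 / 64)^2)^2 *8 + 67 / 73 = 2983865097 / 153092096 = 19.49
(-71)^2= 5041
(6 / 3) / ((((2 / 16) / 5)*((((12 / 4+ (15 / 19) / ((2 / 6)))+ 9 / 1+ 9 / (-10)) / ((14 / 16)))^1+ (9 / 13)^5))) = 19752787600 / 3839822733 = 5.14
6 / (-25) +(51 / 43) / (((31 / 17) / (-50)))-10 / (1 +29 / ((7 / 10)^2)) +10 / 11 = -34612080872 / 1081029675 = -32.02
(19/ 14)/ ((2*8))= 19/ 224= 0.08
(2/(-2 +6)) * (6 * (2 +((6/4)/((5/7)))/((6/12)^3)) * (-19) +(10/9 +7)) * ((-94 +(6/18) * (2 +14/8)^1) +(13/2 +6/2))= 3554923/40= 88873.08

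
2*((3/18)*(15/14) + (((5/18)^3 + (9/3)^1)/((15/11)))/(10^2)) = 12291817/30618000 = 0.40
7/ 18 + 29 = 529/ 18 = 29.39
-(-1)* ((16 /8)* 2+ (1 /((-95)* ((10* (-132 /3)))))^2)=4.00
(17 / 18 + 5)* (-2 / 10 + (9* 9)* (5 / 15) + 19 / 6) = 96193 / 540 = 178.14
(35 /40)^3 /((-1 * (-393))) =0.00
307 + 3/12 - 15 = 1169/4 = 292.25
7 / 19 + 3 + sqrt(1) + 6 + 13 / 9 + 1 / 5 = 10271 / 855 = 12.01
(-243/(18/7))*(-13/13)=189/2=94.50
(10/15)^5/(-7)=-32/1701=-0.02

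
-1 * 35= -35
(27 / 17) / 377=0.00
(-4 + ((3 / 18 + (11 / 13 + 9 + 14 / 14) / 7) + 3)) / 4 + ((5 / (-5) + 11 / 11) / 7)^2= 0.18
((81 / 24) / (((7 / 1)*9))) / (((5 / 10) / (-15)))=-45 / 28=-1.61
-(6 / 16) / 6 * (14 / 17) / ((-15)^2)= -7 / 30600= -0.00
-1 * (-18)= 18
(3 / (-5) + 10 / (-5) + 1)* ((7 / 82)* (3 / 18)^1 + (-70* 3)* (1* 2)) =413266 / 615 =671.98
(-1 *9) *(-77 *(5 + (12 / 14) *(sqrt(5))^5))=3465 + 14850 *sqrt(5)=36670.61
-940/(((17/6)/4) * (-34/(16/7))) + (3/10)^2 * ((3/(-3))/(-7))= 89.23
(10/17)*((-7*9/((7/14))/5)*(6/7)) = -216/17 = -12.71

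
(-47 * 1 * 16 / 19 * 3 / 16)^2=19881 / 361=55.07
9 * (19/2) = 171/2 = 85.50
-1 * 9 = -9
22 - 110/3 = -44/3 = -14.67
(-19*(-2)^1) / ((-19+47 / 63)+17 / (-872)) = -2087568 / 1003871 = -2.08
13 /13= 1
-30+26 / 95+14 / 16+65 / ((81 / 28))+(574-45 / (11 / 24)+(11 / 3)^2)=326987323 / 677160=482.88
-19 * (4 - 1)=-57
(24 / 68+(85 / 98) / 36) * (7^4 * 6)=1108037 / 204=5431.55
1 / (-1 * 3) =-1 / 3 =-0.33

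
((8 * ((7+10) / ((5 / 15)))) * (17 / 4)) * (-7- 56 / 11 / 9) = -432922 / 33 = -13118.85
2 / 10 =1 / 5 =0.20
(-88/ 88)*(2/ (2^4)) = -1/ 8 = -0.12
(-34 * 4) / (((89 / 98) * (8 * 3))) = -1666 / 267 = -6.24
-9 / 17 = -0.53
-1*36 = -36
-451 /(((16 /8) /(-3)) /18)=12177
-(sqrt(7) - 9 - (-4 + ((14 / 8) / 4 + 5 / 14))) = 649 / 112 - sqrt(7) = 3.15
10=10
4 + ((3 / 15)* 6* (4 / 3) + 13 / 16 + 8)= 1153 / 80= 14.41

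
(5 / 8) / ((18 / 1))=5 / 144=0.03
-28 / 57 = -0.49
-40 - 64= -104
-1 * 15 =-15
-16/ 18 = -8/ 9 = -0.89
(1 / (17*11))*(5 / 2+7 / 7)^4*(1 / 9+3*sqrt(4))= 12005 / 2448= 4.90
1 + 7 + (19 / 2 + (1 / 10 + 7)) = 123 / 5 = 24.60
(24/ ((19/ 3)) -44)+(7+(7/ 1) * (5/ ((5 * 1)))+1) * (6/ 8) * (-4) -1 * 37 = -2322/ 19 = -122.21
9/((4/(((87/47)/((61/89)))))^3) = 4178017812663/1508214295232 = 2.77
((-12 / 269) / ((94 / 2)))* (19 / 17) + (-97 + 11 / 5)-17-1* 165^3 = -4827604739444 / 1074655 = -4492236.80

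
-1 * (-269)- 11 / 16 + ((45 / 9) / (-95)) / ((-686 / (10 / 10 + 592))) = 27982225 / 104272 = 268.36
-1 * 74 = -74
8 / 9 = 0.89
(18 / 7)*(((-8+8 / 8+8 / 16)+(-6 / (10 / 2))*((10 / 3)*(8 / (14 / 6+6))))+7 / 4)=-7731 / 350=-22.09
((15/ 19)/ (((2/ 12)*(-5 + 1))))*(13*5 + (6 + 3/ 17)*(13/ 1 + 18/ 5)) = -198.39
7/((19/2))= 14/19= 0.74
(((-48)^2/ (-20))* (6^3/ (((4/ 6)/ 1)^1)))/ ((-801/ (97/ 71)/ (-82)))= -164934144/ 31595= -5220.26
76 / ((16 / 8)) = 38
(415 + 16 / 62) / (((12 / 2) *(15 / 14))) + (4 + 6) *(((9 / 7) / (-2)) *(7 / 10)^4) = 11727709 / 186000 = 63.05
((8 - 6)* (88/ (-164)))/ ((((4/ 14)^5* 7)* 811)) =-26411/ 266008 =-0.10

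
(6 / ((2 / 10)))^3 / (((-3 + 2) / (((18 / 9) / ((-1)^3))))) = 54000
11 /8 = 1.38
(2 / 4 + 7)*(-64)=-480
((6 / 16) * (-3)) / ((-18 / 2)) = 1 / 8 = 0.12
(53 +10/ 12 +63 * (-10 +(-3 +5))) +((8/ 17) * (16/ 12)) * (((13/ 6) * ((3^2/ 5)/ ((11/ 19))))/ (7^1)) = -449.56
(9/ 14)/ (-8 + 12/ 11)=-99/ 1064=-0.09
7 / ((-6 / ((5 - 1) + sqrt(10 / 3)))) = -14 / 3 - 7* sqrt(30) / 18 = -6.80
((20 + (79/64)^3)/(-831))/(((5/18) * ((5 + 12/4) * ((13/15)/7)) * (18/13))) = -40151433/580911104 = -0.07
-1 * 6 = -6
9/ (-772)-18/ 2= -9.01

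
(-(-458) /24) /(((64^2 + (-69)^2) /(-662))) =-75799 /53142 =-1.43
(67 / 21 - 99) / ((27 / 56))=-16096 / 81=-198.72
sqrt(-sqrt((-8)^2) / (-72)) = 0.33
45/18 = 5/2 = 2.50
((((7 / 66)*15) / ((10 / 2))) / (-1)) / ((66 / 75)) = -175 / 484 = -0.36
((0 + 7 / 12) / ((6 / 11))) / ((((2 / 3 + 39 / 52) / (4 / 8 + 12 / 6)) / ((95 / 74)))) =2.42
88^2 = 7744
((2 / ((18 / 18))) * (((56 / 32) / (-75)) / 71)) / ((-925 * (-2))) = -7 / 19702500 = -0.00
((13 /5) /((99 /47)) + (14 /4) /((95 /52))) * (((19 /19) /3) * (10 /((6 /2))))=59254 /16929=3.50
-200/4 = -50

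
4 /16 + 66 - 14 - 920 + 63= -3219 /4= -804.75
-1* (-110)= 110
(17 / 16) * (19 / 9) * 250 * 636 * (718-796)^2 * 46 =99812329500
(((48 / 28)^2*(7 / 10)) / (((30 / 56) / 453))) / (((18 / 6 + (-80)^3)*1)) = -43488 / 12799925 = -0.00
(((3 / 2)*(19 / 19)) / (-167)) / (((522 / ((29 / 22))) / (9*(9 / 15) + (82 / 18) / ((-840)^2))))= -34292201 / 279976435200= -0.00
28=28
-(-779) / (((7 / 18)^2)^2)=81776304 / 2401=34059.27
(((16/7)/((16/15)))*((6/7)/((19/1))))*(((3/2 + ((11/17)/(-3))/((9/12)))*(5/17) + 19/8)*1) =284195/1076236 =0.26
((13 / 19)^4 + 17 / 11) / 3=2529628 / 4300593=0.59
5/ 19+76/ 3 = 1459/ 57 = 25.60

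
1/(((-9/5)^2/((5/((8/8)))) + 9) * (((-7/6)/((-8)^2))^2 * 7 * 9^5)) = 1024000/1357005069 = 0.00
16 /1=16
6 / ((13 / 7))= 42 / 13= 3.23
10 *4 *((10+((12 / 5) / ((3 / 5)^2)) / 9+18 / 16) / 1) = 12815 / 27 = 474.63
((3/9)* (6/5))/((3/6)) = 0.80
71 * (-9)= -639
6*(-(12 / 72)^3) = -1 / 36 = -0.03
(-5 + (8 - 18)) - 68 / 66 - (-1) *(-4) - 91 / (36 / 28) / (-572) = -7883 / 396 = -19.91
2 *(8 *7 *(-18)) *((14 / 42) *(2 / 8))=-168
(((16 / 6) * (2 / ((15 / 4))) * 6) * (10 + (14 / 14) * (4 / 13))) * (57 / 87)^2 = 6191872 / 163995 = 37.76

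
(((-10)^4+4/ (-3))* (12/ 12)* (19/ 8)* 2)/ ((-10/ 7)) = -997367/ 30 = -33245.57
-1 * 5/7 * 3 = -2.14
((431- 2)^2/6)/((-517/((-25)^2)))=-3485625/94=-37081.12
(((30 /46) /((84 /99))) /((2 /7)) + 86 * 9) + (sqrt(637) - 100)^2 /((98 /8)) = 14831471 /9016 - 800 * sqrt(13) /7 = 1232.95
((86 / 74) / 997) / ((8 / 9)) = 387 / 295112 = 0.00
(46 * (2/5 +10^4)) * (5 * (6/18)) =2300092/3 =766697.33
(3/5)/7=3/35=0.09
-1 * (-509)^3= 131872229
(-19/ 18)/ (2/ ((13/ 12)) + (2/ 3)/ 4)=-0.52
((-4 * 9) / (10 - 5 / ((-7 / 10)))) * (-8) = 84 / 5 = 16.80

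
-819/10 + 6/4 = -80.40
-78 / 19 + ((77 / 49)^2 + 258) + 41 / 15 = 3618296 / 13965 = 259.10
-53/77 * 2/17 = -106/1309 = -0.08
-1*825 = -825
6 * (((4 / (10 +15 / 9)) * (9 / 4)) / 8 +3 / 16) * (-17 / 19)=-8109 / 5320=-1.52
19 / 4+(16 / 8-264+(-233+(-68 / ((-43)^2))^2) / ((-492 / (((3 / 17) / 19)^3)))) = -2430248168403353391 / 9447028851265094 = -257.25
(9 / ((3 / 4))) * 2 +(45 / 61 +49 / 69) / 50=2528447 / 105225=24.03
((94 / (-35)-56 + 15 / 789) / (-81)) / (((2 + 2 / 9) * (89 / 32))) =480024 / 4096225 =0.12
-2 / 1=-2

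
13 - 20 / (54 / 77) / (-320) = 11309 / 864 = 13.09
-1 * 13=-13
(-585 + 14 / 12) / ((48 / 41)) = -143623 / 288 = -498.69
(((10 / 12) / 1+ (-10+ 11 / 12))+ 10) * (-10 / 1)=-35 / 2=-17.50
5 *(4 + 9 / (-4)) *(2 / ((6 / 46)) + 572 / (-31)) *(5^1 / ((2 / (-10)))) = 126875 / 186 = 682.12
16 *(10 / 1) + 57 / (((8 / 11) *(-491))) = 627853 / 3928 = 159.84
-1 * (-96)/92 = 24/23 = 1.04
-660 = -660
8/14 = 4/7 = 0.57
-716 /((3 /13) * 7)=-9308 /21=-443.24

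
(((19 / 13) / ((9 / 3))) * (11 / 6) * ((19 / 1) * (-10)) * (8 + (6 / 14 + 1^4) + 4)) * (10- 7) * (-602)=160507820 / 39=4115585.13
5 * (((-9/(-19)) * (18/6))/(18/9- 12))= -27/38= -0.71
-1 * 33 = -33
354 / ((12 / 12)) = 354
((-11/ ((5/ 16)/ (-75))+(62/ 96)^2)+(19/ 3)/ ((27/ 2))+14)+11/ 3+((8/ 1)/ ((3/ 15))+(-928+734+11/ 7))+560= 445054079/ 145152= 3066.12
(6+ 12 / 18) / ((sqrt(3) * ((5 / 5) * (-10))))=-2 * sqrt(3) / 9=-0.38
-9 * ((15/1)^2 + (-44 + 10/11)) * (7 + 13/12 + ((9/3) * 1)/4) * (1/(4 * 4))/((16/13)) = -4136067/5632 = -734.39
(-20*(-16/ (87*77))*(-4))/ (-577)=1280/ 3865323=0.00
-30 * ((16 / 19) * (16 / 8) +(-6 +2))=1320 / 19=69.47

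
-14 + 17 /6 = -67 /6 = -11.17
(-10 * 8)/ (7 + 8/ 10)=-400/ 39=-10.26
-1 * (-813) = 813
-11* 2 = -22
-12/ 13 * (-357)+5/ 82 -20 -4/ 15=4946231/ 15990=309.33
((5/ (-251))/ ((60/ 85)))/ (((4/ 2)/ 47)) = -3995/ 6024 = -0.66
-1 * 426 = -426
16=16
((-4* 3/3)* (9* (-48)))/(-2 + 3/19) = -938.06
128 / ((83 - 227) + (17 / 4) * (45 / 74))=-37888 / 41859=-0.91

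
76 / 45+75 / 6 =1277 / 90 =14.19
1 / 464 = 0.00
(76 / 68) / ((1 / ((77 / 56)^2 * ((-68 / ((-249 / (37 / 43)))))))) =85063 / 171312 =0.50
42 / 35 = 6 / 5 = 1.20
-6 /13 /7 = -6 /91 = -0.07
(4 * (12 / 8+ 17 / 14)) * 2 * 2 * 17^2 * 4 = 351424 / 7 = 50203.43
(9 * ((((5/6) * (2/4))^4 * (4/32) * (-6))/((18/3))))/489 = -625/9013248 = -0.00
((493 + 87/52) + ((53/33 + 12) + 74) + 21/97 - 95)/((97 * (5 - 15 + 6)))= -81144623/64583376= -1.26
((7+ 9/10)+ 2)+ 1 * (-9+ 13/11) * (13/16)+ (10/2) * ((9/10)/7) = 12907/3080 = 4.19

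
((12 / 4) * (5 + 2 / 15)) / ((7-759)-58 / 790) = -6083 / 297069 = -0.02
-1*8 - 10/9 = -82/9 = -9.11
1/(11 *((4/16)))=4/11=0.36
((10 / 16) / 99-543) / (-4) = 430051 / 3168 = 135.75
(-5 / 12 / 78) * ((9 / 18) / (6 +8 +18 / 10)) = -25 / 147888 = -0.00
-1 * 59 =-59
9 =9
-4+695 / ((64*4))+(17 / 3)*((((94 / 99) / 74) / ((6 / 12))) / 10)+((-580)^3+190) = -2744427128387561 / 14065920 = -195111811.27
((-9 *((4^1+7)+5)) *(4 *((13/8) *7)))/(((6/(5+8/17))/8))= -812448/17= -47791.06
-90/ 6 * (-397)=5955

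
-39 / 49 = -0.80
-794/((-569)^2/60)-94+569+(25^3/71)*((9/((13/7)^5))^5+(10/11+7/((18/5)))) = 35498708114703918135130813753616560095865/32116771320569887163526321534632453634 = 1105.30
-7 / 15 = -0.47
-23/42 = -0.55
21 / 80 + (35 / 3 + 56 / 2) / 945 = 0.30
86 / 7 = 12.29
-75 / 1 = -75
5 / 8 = 0.62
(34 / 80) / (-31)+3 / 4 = 913 / 1240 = 0.74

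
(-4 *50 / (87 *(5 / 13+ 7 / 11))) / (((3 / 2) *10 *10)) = -0.02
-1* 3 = -3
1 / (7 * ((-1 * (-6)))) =1 / 42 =0.02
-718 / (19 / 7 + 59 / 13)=-32669 / 330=-99.00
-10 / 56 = -5 / 28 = -0.18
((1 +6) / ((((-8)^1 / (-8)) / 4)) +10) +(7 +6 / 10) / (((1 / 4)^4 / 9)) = 87742 / 5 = 17548.40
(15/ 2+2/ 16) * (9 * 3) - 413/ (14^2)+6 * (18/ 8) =12167/ 56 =217.27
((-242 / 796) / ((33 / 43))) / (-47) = 473 / 56118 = 0.01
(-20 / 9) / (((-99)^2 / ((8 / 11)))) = -160 / 970299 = -0.00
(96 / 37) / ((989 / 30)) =2880 / 36593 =0.08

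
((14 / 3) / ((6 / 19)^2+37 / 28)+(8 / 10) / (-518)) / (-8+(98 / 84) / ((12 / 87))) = 58614992 / 8185177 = 7.16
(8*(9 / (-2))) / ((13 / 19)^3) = -246924 / 2197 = -112.39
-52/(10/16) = -416/5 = -83.20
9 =9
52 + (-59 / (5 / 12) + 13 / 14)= -6207 / 70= -88.67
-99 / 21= -4.71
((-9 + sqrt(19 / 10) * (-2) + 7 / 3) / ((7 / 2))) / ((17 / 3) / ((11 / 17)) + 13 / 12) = -1760 / 9093 - 88 * sqrt(190) / 15155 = -0.27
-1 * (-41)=41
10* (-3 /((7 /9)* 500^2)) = -27 /175000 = -0.00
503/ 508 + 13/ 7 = 10125/ 3556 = 2.85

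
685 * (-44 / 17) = -30140 / 17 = -1772.94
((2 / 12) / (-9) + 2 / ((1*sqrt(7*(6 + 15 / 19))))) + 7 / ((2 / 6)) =2*sqrt(17157) / 903 + 1133 / 54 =21.27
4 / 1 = 4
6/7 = 0.86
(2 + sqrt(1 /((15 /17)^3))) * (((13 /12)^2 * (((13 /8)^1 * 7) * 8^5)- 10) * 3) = 66927878 * sqrt(255) /675 + 7873868 /3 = 4207959.71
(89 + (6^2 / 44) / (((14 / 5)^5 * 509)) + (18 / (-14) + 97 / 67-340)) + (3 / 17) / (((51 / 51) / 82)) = -810703160856601 / 3429844020064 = -236.37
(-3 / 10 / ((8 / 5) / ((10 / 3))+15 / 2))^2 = 25 / 17689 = 0.00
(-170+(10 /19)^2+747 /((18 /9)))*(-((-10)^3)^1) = 73563500 /361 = 203777.01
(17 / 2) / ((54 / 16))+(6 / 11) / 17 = 12878 / 5049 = 2.55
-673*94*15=-948930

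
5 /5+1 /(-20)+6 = 139 /20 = 6.95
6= 6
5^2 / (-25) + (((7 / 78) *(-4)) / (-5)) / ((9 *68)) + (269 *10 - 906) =106391617 / 59670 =1783.00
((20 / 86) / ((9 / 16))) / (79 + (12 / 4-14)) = 40 / 6579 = 0.01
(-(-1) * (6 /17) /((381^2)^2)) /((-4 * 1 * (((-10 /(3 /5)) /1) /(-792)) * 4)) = -11 /221122944850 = -0.00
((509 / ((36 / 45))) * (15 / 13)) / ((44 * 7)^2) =38175 / 4932928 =0.01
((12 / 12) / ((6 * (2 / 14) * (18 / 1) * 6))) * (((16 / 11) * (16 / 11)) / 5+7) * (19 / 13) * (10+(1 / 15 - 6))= 4048387 / 8494200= 0.48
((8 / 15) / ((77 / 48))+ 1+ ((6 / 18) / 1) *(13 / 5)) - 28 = -5960 / 231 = -25.80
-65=-65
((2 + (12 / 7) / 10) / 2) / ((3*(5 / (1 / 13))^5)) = 0.00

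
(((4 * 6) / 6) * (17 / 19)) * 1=68 / 19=3.58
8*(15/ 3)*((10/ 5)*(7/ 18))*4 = 1120/ 9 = 124.44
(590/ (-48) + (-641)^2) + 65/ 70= 69026099/ 168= 410869.64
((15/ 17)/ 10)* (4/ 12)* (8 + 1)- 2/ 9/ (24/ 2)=113/ 459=0.25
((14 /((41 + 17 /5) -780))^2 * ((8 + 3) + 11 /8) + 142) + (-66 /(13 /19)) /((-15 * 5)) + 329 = 461427668311 /976999400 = 472.29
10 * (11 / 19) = 110 / 19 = 5.79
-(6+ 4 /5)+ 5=-9 /5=-1.80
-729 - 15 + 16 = -728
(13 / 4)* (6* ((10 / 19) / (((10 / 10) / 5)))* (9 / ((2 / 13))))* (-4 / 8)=-114075 / 76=-1500.99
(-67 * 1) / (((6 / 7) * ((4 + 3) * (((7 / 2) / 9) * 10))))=-201 / 70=-2.87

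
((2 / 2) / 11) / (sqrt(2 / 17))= sqrt(34) / 22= 0.27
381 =381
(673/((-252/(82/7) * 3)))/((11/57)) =-524267/9702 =-54.04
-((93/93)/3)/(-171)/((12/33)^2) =121/8208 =0.01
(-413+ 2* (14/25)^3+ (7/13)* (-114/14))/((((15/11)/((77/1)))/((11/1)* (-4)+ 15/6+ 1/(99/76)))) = 5260527517553/5484375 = 959184.50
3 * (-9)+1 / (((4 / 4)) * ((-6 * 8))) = -1297 / 48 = -27.02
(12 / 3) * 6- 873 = -849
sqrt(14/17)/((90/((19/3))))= 19 * sqrt(238)/4590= 0.06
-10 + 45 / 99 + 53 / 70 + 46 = 28653 / 770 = 37.21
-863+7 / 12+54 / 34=-175609 / 204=-860.83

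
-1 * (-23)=23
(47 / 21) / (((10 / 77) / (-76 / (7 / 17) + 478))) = 530959 / 105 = 5056.75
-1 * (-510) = 510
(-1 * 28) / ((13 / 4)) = -8.62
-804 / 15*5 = -268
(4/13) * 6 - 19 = -223/13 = -17.15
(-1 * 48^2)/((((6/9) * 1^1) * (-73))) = 3456/73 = 47.34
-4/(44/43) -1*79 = -912/11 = -82.91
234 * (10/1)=2340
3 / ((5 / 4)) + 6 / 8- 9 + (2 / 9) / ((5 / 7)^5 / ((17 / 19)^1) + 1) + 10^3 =30882482389 / 31058460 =994.33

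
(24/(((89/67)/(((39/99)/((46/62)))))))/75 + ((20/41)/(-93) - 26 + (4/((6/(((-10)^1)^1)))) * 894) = -4282761599994/715477675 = -5985.88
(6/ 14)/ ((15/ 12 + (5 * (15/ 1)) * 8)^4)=768/ 234184616404375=0.00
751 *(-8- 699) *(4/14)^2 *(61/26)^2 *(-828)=233696020788/1183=197545241.58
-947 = -947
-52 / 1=-52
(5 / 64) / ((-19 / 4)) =-5 / 304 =-0.02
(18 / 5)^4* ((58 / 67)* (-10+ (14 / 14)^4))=-54797472 / 41875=-1308.60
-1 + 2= 1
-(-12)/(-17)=-12/17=-0.71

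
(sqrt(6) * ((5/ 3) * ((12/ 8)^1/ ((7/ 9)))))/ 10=9 * sqrt(6)/ 28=0.79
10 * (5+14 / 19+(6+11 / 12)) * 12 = 28850 / 19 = 1518.42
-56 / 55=-1.02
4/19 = 0.21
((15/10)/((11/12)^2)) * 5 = 8.93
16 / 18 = 8 / 9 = 0.89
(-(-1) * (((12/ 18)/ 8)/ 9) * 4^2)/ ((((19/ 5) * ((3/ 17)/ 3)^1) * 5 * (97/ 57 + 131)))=17/ 17019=0.00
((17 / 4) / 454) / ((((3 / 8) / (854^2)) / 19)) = 235569068 / 681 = 345916.40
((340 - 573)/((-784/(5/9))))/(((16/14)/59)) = 68735/8064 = 8.52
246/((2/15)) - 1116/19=33939/19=1786.26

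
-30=-30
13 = 13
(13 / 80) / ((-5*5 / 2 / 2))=-13 / 500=-0.03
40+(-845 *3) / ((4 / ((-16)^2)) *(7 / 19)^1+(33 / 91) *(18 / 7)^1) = -1934520200 / 726763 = -2661.83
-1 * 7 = -7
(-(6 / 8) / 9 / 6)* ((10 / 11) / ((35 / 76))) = -19 / 693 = -0.03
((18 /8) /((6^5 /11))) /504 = 11 /1741824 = 0.00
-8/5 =-1.60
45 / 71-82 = -5777 / 71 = -81.37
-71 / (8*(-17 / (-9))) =-639 / 136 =-4.70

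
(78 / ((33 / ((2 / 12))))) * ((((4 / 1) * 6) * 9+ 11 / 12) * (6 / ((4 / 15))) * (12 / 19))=26715 / 22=1214.32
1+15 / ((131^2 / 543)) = 25306 / 17161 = 1.47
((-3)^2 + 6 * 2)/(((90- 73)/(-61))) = -1281/17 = -75.35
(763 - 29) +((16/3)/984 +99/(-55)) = 1350919/1845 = 732.21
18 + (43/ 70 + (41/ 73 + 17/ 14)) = 52097/ 2555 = 20.39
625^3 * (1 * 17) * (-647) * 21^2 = -1184218505859375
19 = 19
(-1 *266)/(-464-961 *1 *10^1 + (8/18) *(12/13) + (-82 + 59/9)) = 31122/1187437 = 0.03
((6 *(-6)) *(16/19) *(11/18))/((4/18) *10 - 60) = 396/1235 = 0.32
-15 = -15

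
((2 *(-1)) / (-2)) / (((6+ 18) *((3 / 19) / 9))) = 19 / 8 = 2.38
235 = 235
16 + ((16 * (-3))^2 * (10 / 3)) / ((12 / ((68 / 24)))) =5488 / 3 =1829.33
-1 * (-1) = 1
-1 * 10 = -10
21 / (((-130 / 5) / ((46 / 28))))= -69 / 52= -1.33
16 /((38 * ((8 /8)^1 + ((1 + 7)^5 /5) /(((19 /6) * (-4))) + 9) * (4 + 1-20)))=4 /72303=0.00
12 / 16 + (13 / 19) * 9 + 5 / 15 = 1651 / 228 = 7.24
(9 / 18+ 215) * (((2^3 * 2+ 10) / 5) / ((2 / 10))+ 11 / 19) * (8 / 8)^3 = 217655 / 38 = 5727.76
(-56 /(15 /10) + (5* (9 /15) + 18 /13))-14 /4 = -36.45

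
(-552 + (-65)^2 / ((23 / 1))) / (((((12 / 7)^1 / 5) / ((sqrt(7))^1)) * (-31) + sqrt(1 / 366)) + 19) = -759594570 / (-3131496 * sqrt(7) + 5635 * sqrt(366) + 39185790) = -24.50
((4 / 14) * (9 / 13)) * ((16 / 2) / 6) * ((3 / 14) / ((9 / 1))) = 4 / 637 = 0.01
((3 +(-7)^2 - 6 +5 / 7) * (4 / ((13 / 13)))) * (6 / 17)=7848 / 119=65.95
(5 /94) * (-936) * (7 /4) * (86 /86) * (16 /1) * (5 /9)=-36400 /47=-774.47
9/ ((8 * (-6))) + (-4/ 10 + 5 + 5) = 753/ 80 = 9.41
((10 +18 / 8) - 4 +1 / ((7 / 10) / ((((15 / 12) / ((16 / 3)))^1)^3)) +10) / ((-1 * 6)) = -16761323 / 5505024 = -3.04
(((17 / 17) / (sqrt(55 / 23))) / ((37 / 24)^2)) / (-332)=-144 * sqrt(1265) / 6249485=-0.00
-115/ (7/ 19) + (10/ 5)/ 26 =-28398/ 91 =-312.07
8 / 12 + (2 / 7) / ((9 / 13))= 68 / 63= 1.08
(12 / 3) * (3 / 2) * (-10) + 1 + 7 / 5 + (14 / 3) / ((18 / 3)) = -2557 / 45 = -56.82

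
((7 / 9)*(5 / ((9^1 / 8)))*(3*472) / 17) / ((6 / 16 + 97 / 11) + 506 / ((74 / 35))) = 430312960 / 371410407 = 1.16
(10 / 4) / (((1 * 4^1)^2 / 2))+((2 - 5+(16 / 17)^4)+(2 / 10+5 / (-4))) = -19729899 / 6681680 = -2.95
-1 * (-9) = 9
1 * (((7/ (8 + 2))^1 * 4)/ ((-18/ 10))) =-14/ 9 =-1.56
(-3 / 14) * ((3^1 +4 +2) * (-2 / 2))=27 / 14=1.93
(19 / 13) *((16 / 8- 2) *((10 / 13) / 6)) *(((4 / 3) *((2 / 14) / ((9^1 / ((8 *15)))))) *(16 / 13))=0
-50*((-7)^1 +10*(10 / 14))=-50 / 7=-7.14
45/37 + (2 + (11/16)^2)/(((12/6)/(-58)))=-667689/9472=-70.49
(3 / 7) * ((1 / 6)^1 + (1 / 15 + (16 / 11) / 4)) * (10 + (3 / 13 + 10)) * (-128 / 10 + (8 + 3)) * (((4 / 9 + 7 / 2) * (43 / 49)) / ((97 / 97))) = -32.25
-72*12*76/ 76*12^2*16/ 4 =-497664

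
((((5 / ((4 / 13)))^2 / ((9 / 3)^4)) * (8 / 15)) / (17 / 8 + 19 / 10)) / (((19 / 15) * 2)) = 42250 / 247779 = 0.17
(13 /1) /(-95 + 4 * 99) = 13 /301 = 0.04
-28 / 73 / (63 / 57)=-0.35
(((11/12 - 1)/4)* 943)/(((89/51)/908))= -3639037/356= -10222.01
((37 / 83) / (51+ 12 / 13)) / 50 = 481 / 2801250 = 0.00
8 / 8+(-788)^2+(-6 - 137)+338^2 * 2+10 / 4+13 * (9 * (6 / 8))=3397521 / 4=849380.25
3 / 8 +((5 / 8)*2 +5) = 6.62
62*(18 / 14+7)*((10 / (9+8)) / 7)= 35960 / 833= 43.17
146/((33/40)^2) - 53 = 175883/1089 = 161.51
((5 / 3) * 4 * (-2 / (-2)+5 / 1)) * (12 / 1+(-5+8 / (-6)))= 680 / 3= 226.67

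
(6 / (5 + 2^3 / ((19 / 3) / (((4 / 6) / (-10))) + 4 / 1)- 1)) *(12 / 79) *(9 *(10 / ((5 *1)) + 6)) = 117936 / 7031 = 16.77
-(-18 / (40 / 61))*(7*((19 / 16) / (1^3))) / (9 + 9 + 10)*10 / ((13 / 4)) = 10431 / 416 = 25.07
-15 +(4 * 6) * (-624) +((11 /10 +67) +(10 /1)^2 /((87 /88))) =-12894923 /870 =-14821.75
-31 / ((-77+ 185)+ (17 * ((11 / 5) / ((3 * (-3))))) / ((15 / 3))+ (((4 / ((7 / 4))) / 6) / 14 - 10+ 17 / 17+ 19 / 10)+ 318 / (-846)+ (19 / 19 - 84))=-32126850 / 17327993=-1.85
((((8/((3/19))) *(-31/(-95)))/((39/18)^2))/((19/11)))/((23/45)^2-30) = -13258080/193369631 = -0.07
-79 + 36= -43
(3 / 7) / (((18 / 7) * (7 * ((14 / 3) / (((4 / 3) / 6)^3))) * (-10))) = -0.00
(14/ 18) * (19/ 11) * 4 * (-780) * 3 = -138320/ 11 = -12574.55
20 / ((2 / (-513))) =-5130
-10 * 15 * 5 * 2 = -1500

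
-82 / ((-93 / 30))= 820 / 31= 26.45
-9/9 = -1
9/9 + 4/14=9/7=1.29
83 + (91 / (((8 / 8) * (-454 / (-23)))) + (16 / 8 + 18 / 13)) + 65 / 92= 24896161 / 271492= 91.70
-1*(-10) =10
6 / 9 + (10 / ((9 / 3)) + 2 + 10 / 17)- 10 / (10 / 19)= -211 / 17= -12.41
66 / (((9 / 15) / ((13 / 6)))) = 715 / 3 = 238.33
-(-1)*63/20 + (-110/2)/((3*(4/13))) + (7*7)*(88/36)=5701/90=63.34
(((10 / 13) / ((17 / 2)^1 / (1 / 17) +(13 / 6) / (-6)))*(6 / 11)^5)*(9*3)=75582720 / 10864017307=0.01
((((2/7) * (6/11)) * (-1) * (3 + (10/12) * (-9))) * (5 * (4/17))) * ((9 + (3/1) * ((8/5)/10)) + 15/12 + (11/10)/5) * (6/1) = 70956/1309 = 54.21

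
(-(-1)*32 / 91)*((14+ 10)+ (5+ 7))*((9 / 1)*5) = 51840 / 91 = 569.67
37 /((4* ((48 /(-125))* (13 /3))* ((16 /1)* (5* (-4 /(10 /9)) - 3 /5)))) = 23125 /1238016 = 0.02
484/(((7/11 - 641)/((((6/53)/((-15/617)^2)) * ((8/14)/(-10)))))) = 2026788236/244999125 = 8.27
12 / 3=4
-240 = -240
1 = 1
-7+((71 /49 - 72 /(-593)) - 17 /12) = -2387185 /348684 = -6.85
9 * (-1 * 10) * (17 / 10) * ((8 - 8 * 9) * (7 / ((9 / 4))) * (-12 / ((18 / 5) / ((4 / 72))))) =-152320 / 27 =-5641.48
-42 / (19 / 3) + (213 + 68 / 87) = 342419 / 1653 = 207.15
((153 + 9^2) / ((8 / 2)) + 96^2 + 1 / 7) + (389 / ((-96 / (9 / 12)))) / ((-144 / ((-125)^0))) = 1196654243 / 129024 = 9274.66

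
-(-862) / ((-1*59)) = -862 / 59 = -14.61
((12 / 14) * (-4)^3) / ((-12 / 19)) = 608 / 7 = 86.86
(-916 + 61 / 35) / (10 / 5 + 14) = -31999 / 560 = -57.14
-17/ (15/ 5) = -17/ 3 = -5.67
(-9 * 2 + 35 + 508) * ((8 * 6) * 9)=226800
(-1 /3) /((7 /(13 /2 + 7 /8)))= -59 /168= -0.35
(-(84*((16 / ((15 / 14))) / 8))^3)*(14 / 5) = -6746464256 / 625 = -10794342.81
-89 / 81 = -1.10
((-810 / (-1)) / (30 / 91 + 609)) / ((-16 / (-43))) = 176085 / 49288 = 3.57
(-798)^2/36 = 17689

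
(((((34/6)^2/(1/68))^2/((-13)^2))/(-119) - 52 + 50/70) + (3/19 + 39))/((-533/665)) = 2268584425/7296237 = 310.93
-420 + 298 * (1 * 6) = 1368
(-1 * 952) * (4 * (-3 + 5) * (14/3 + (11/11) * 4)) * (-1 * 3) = 198016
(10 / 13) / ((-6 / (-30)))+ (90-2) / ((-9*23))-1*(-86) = 240632 / 2691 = 89.42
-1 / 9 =-0.11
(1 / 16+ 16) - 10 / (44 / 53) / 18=24383 / 1584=15.39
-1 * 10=-10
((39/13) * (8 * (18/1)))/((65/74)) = 31968/65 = 491.82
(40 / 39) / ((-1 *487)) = -40 / 18993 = -0.00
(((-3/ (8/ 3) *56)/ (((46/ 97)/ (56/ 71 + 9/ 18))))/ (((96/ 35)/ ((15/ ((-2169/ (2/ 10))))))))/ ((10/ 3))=0.03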